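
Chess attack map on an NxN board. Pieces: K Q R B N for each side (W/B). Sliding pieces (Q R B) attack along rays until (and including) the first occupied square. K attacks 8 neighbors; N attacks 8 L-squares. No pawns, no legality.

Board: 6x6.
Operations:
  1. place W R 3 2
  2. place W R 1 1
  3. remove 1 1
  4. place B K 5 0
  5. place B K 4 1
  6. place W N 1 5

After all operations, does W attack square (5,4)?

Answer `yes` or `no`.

Answer: no

Derivation:
Op 1: place WR@(3,2)
Op 2: place WR@(1,1)
Op 3: remove (1,1)
Op 4: place BK@(5,0)
Op 5: place BK@(4,1)
Op 6: place WN@(1,5)
Per-piece attacks for W:
  WN@(1,5): attacks (2,3) (3,4) (0,3)
  WR@(3,2): attacks (3,3) (3,4) (3,5) (3,1) (3,0) (4,2) (5,2) (2,2) (1,2) (0,2)
W attacks (5,4): no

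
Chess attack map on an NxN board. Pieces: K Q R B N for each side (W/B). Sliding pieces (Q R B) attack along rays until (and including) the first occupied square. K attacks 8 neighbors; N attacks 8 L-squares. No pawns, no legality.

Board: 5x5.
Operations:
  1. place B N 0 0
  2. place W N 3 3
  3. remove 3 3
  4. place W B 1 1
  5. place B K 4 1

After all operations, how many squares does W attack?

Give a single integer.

Op 1: place BN@(0,0)
Op 2: place WN@(3,3)
Op 3: remove (3,3)
Op 4: place WB@(1,1)
Op 5: place BK@(4,1)
Per-piece attacks for W:
  WB@(1,1): attacks (2,2) (3,3) (4,4) (2,0) (0,2) (0,0) [ray(-1,-1) blocked at (0,0)]
Union (6 distinct): (0,0) (0,2) (2,0) (2,2) (3,3) (4,4)

Answer: 6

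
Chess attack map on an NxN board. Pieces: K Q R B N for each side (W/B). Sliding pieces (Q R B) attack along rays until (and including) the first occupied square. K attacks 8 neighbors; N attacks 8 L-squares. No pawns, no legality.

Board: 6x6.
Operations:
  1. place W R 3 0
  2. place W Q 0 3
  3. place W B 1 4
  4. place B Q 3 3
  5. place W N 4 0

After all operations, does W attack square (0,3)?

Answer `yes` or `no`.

Op 1: place WR@(3,0)
Op 2: place WQ@(0,3)
Op 3: place WB@(1,4)
Op 4: place BQ@(3,3)
Op 5: place WN@(4,0)
Per-piece attacks for W:
  WQ@(0,3): attacks (0,4) (0,5) (0,2) (0,1) (0,0) (1,3) (2,3) (3,3) (1,4) (1,2) (2,1) (3,0) [ray(1,0) blocked at (3,3); ray(1,1) blocked at (1,4); ray(1,-1) blocked at (3,0)]
  WB@(1,4): attacks (2,5) (2,3) (3,2) (4,1) (5,0) (0,5) (0,3) [ray(-1,-1) blocked at (0,3)]
  WR@(3,0): attacks (3,1) (3,2) (3,3) (4,0) (2,0) (1,0) (0,0) [ray(0,1) blocked at (3,3); ray(1,0) blocked at (4,0)]
  WN@(4,0): attacks (5,2) (3,2) (2,1)
W attacks (0,3): yes

Answer: yes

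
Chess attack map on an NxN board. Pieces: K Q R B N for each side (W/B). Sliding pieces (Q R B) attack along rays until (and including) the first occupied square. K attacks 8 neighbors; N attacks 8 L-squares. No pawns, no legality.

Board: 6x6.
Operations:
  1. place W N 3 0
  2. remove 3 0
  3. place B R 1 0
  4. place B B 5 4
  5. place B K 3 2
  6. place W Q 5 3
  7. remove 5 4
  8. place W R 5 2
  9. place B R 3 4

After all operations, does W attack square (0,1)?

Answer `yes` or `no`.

Answer: no

Derivation:
Op 1: place WN@(3,0)
Op 2: remove (3,0)
Op 3: place BR@(1,0)
Op 4: place BB@(5,4)
Op 5: place BK@(3,2)
Op 6: place WQ@(5,3)
Op 7: remove (5,4)
Op 8: place WR@(5,2)
Op 9: place BR@(3,4)
Per-piece attacks for W:
  WR@(5,2): attacks (5,3) (5,1) (5,0) (4,2) (3,2) [ray(0,1) blocked at (5,3); ray(-1,0) blocked at (3,2)]
  WQ@(5,3): attacks (5,4) (5,5) (5,2) (4,3) (3,3) (2,3) (1,3) (0,3) (4,4) (3,5) (4,2) (3,1) (2,0) [ray(0,-1) blocked at (5,2)]
W attacks (0,1): no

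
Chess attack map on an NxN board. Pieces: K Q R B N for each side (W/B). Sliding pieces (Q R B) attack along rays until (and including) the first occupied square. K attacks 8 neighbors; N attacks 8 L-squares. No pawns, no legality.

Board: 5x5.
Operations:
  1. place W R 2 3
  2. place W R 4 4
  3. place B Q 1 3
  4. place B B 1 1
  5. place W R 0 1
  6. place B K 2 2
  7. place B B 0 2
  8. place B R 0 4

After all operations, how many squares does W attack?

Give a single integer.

Answer: 14

Derivation:
Op 1: place WR@(2,3)
Op 2: place WR@(4,4)
Op 3: place BQ@(1,3)
Op 4: place BB@(1,1)
Op 5: place WR@(0,1)
Op 6: place BK@(2,2)
Op 7: place BB@(0,2)
Op 8: place BR@(0,4)
Per-piece attacks for W:
  WR@(0,1): attacks (0,2) (0,0) (1,1) [ray(0,1) blocked at (0,2); ray(1,0) blocked at (1,1)]
  WR@(2,3): attacks (2,4) (2,2) (3,3) (4,3) (1,3) [ray(0,-1) blocked at (2,2); ray(-1,0) blocked at (1,3)]
  WR@(4,4): attacks (4,3) (4,2) (4,1) (4,0) (3,4) (2,4) (1,4) (0,4) [ray(-1,0) blocked at (0,4)]
Union (14 distinct): (0,0) (0,2) (0,4) (1,1) (1,3) (1,4) (2,2) (2,4) (3,3) (3,4) (4,0) (4,1) (4,2) (4,3)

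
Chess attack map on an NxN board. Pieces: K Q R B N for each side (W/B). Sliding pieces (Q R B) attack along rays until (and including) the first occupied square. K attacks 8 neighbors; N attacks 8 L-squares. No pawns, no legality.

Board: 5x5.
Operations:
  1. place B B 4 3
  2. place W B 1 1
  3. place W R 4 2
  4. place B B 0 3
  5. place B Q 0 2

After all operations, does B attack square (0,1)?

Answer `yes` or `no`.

Answer: yes

Derivation:
Op 1: place BB@(4,3)
Op 2: place WB@(1,1)
Op 3: place WR@(4,2)
Op 4: place BB@(0,3)
Op 5: place BQ@(0,2)
Per-piece attacks for B:
  BQ@(0,2): attacks (0,3) (0,1) (0,0) (1,2) (2,2) (3,2) (4,2) (1,3) (2,4) (1,1) [ray(0,1) blocked at (0,3); ray(1,0) blocked at (4,2); ray(1,-1) blocked at (1,1)]
  BB@(0,3): attacks (1,4) (1,2) (2,1) (3,0)
  BB@(4,3): attacks (3,4) (3,2) (2,1) (1,0)
B attacks (0,1): yes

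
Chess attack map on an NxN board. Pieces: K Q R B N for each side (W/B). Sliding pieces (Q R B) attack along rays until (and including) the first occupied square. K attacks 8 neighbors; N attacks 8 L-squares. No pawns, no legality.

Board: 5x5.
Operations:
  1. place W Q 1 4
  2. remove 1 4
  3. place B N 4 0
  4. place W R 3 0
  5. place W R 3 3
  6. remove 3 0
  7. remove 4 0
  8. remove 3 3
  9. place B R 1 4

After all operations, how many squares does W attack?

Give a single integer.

Answer: 0

Derivation:
Op 1: place WQ@(1,4)
Op 2: remove (1,4)
Op 3: place BN@(4,0)
Op 4: place WR@(3,0)
Op 5: place WR@(3,3)
Op 6: remove (3,0)
Op 7: remove (4,0)
Op 8: remove (3,3)
Op 9: place BR@(1,4)
Per-piece attacks for W:
Union (0 distinct): (none)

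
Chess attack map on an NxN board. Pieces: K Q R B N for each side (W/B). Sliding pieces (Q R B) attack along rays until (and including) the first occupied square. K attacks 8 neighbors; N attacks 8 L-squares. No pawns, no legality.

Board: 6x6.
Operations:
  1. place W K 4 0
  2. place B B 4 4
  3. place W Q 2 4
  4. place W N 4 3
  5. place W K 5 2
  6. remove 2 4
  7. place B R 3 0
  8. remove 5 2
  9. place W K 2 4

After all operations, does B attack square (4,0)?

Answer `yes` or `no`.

Op 1: place WK@(4,0)
Op 2: place BB@(4,4)
Op 3: place WQ@(2,4)
Op 4: place WN@(4,3)
Op 5: place WK@(5,2)
Op 6: remove (2,4)
Op 7: place BR@(3,0)
Op 8: remove (5,2)
Op 9: place WK@(2,4)
Per-piece attacks for B:
  BR@(3,0): attacks (3,1) (3,2) (3,3) (3,4) (3,5) (4,0) (2,0) (1,0) (0,0) [ray(1,0) blocked at (4,0)]
  BB@(4,4): attacks (5,5) (5,3) (3,5) (3,3) (2,2) (1,1) (0,0)
B attacks (4,0): yes

Answer: yes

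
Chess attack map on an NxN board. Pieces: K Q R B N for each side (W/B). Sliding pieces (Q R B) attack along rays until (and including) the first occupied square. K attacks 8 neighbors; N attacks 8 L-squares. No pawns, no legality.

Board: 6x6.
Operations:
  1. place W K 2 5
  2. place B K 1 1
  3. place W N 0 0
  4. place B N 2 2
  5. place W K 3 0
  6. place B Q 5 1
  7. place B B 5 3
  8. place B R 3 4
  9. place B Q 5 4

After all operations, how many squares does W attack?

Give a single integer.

Answer: 11

Derivation:
Op 1: place WK@(2,5)
Op 2: place BK@(1,1)
Op 3: place WN@(0,0)
Op 4: place BN@(2,2)
Op 5: place WK@(3,0)
Op 6: place BQ@(5,1)
Op 7: place BB@(5,3)
Op 8: place BR@(3,4)
Op 9: place BQ@(5,4)
Per-piece attacks for W:
  WN@(0,0): attacks (1,2) (2,1)
  WK@(2,5): attacks (2,4) (3,5) (1,5) (3,4) (1,4)
  WK@(3,0): attacks (3,1) (4,0) (2,0) (4,1) (2,1)
Union (11 distinct): (1,2) (1,4) (1,5) (2,0) (2,1) (2,4) (3,1) (3,4) (3,5) (4,0) (4,1)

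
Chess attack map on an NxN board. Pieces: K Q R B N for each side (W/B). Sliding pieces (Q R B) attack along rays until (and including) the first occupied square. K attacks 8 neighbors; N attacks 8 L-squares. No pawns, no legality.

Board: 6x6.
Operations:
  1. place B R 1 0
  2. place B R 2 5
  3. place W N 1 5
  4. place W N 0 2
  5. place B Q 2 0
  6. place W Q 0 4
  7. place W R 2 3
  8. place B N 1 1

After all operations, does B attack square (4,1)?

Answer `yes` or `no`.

Answer: no

Derivation:
Op 1: place BR@(1,0)
Op 2: place BR@(2,5)
Op 3: place WN@(1,5)
Op 4: place WN@(0,2)
Op 5: place BQ@(2,0)
Op 6: place WQ@(0,4)
Op 7: place WR@(2,3)
Op 8: place BN@(1,1)
Per-piece attacks for B:
  BR@(1,0): attacks (1,1) (2,0) (0,0) [ray(0,1) blocked at (1,1); ray(1,0) blocked at (2,0)]
  BN@(1,1): attacks (2,3) (3,2) (0,3) (3,0)
  BQ@(2,0): attacks (2,1) (2,2) (2,3) (3,0) (4,0) (5,0) (1,0) (3,1) (4,2) (5,3) (1,1) [ray(0,1) blocked at (2,3); ray(-1,0) blocked at (1,0); ray(-1,1) blocked at (1,1)]
  BR@(2,5): attacks (2,4) (2,3) (3,5) (4,5) (5,5) (1,5) [ray(0,-1) blocked at (2,3); ray(-1,0) blocked at (1,5)]
B attacks (4,1): no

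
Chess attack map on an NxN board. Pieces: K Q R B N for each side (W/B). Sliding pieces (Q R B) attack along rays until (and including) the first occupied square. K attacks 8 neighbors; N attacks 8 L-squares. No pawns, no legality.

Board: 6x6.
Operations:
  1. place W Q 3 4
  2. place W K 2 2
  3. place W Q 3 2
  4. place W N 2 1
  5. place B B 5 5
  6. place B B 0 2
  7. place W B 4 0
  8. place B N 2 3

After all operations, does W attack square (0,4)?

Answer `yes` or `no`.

Answer: yes

Derivation:
Op 1: place WQ@(3,4)
Op 2: place WK@(2,2)
Op 3: place WQ@(3,2)
Op 4: place WN@(2,1)
Op 5: place BB@(5,5)
Op 6: place BB@(0,2)
Op 7: place WB@(4,0)
Op 8: place BN@(2,3)
Per-piece attacks for W:
  WN@(2,1): attacks (3,3) (4,2) (1,3) (0,2) (4,0) (0,0)
  WK@(2,2): attacks (2,3) (2,1) (3,2) (1,2) (3,3) (3,1) (1,3) (1,1)
  WQ@(3,2): attacks (3,3) (3,4) (3,1) (3,0) (4,2) (5,2) (2,2) (4,3) (5,4) (4,1) (5,0) (2,3) (2,1) [ray(0,1) blocked at (3,4); ray(-1,0) blocked at (2,2); ray(-1,1) blocked at (2,3); ray(-1,-1) blocked at (2,1)]
  WQ@(3,4): attacks (3,5) (3,3) (3,2) (4,4) (5,4) (2,4) (1,4) (0,4) (4,5) (4,3) (5,2) (2,5) (2,3) [ray(0,-1) blocked at (3,2); ray(-1,-1) blocked at (2,3)]
  WB@(4,0): attacks (5,1) (3,1) (2,2) [ray(-1,1) blocked at (2,2)]
W attacks (0,4): yes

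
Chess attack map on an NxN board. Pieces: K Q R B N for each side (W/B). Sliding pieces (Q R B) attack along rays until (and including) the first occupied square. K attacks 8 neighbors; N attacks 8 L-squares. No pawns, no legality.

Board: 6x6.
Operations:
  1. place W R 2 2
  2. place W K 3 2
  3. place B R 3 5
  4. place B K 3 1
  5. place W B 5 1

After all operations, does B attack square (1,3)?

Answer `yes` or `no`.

Op 1: place WR@(2,2)
Op 2: place WK@(3,2)
Op 3: place BR@(3,5)
Op 4: place BK@(3,1)
Op 5: place WB@(5,1)
Per-piece attacks for B:
  BK@(3,1): attacks (3,2) (3,0) (4,1) (2,1) (4,2) (4,0) (2,2) (2,0)
  BR@(3,5): attacks (3,4) (3,3) (3,2) (4,5) (5,5) (2,5) (1,5) (0,5) [ray(0,-1) blocked at (3,2)]
B attacks (1,3): no

Answer: no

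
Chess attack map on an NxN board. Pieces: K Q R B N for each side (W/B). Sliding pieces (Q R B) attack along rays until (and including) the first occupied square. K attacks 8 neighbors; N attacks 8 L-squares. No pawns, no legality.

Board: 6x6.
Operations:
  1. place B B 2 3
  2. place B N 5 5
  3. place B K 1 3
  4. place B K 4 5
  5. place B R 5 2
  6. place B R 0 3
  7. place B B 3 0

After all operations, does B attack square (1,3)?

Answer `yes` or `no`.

Answer: yes

Derivation:
Op 1: place BB@(2,3)
Op 2: place BN@(5,5)
Op 3: place BK@(1,3)
Op 4: place BK@(4,5)
Op 5: place BR@(5,2)
Op 6: place BR@(0,3)
Op 7: place BB@(3,0)
Per-piece attacks for B:
  BR@(0,3): attacks (0,4) (0,5) (0,2) (0,1) (0,0) (1,3) [ray(1,0) blocked at (1,3)]
  BK@(1,3): attacks (1,4) (1,2) (2,3) (0,3) (2,4) (2,2) (0,4) (0,2)
  BB@(2,3): attacks (3,4) (4,5) (3,2) (4,1) (5,0) (1,4) (0,5) (1,2) (0,1) [ray(1,1) blocked at (4,5)]
  BB@(3,0): attacks (4,1) (5,2) (2,1) (1,2) (0,3) [ray(1,1) blocked at (5,2); ray(-1,1) blocked at (0,3)]
  BK@(4,5): attacks (4,4) (5,5) (3,5) (5,4) (3,4)
  BR@(5,2): attacks (5,3) (5,4) (5,5) (5,1) (5,0) (4,2) (3,2) (2,2) (1,2) (0,2) [ray(0,1) blocked at (5,5)]
  BN@(5,5): attacks (4,3) (3,4)
B attacks (1,3): yes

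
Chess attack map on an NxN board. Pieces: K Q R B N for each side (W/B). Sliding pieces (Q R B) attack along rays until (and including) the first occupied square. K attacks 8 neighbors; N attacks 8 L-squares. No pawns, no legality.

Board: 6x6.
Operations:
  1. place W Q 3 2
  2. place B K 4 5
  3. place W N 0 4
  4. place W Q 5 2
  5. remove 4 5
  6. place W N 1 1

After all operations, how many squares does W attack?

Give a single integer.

Answer: 25

Derivation:
Op 1: place WQ@(3,2)
Op 2: place BK@(4,5)
Op 3: place WN@(0,4)
Op 4: place WQ@(5,2)
Op 5: remove (4,5)
Op 6: place WN@(1,1)
Per-piece attacks for W:
  WN@(0,4): attacks (2,5) (1,2) (2,3)
  WN@(1,1): attacks (2,3) (3,2) (0,3) (3,0)
  WQ@(3,2): attacks (3,3) (3,4) (3,5) (3,1) (3,0) (4,2) (5,2) (2,2) (1,2) (0,2) (4,3) (5,4) (4,1) (5,0) (2,3) (1,4) (0,5) (2,1) (1,0) [ray(1,0) blocked at (5,2)]
  WQ@(5,2): attacks (5,3) (5,4) (5,5) (5,1) (5,0) (4,2) (3,2) (4,3) (3,4) (2,5) (4,1) (3,0) [ray(-1,0) blocked at (3,2)]
Union (25 distinct): (0,2) (0,3) (0,5) (1,0) (1,2) (1,4) (2,1) (2,2) (2,3) (2,5) (3,0) (3,1) (3,2) (3,3) (3,4) (3,5) (4,1) (4,2) (4,3) (5,0) (5,1) (5,2) (5,3) (5,4) (5,5)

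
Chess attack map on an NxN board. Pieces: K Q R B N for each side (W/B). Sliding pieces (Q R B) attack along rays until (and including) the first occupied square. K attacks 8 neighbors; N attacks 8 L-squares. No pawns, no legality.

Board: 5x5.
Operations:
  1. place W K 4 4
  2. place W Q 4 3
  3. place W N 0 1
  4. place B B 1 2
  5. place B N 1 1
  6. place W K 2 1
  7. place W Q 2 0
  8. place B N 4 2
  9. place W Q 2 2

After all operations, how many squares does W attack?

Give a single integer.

Op 1: place WK@(4,4)
Op 2: place WQ@(4,3)
Op 3: place WN@(0,1)
Op 4: place BB@(1,2)
Op 5: place BN@(1,1)
Op 6: place WK@(2,1)
Op 7: place WQ@(2,0)
Op 8: place BN@(4,2)
Op 9: place WQ@(2,2)
Per-piece attacks for W:
  WN@(0,1): attacks (1,3) (2,2) (2,0)
  WQ@(2,0): attacks (2,1) (3,0) (4,0) (1,0) (0,0) (3,1) (4,2) (1,1) [ray(0,1) blocked at (2,1); ray(1,1) blocked at (4,2); ray(-1,1) blocked at (1,1)]
  WK@(2,1): attacks (2,2) (2,0) (3,1) (1,1) (3,2) (3,0) (1,2) (1,0)
  WQ@(2,2): attacks (2,3) (2,4) (2,1) (3,2) (4,2) (1,2) (3,3) (4,4) (3,1) (4,0) (1,3) (0,4) (1,1) [ray(0,-1) blocked at (2,1); ray(1,0) blocked at (4,2); ray(-1,0) blocked at (1,2); ray(1,1) blocked at (4,4); ray(-1,-1) blocked at (1,1)]
  WQ@(4,3): attacks (4,4) (4,2) (3,3) (2,3) (1,3) (0,3) (3,4) (3,2) (2,1) [ray(0,1) blocked at (4,4); ray(0,-1) blocked at (4,2); ray(-1,-1) blocked at (2,1)]
  WK@(4,4): attacks (4,3) (3,4) (3,3)
Union (21 distinct): (0,0) (0,3) (0,4) (1,0) (1,1) (1,2) (1,3) (2,0) (2,1) (2,2) (2,3) (2,4) (3,0) (3,1) (3,2) (3,3) (3,4) (4,0) (4,2) (4,3) (4,4)

Answer: 21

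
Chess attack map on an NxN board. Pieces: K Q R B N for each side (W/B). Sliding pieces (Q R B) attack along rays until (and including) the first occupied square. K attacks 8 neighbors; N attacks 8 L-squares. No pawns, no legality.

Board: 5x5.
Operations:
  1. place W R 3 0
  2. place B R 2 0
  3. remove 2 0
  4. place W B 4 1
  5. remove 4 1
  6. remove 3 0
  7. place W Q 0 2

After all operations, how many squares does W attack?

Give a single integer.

Answer: 12

Derivation:
Op 1: place WR@(3,0)
Op 2: place BR@(2,0)
Op 3: remove (2,0)
Op 4: place WB@(4,1)
Op 5: remove (4,1)
Op 6: remove (3,0)
Op 7: place WQ@(0,2)
Per-piece attacks for W:
  WQ@(0,2): attacks (0,3) (0,4) (0,1) (0,0) (1,2) (2,2) (3,2) (4,2) (1,3) (2,4) (1,1) (2,0)
Union (12 distinct): (0,0) (0,1) (0,3) (0,4) (1,1) (1,2) (1,3) (2,0) (2,2) (2,4) (3,2) (4,2)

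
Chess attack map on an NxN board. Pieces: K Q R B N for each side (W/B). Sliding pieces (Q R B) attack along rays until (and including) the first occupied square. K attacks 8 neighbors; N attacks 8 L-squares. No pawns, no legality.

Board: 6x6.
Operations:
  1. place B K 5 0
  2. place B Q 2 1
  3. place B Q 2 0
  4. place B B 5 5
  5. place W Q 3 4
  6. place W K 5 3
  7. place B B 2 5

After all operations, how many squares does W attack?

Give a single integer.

Answer: 18

Derivation:
Op 1: place BK@(5,0)
Op 2: place BQ@(2,1)
Op 3: place BQ@(2,0)
Op 4: place BB@(5,5)
Op 5: place WQ@(3,4)
Op 6: place WK@(5,3)
Op 7: place BB@(2,5)
Per-piece attacks for W:
  WQ@(3,4): attacks (3,5) (3,3) (3,2) (3,1) (3,0) (4,4) (5,4) (2,4) (1,4) (0,4) (4,5) (4,3) (5,2) (2,5) (2,3) (1,2) (0,1) [ray(-1,1) blocked at (2,5)]
  WK@(5,3): attacks (5,4) (5,2) (4,3) (4,4) (4,2)
Union (18 distinct): (0,1) (0,4) (1,2) (1,4) (2,3) (2,4) (2,5) (3,0) (3,1) (3,2) (3,3) (3,5) (4,2) (4,3) (4,4) (4,5) (5,2) (5,4)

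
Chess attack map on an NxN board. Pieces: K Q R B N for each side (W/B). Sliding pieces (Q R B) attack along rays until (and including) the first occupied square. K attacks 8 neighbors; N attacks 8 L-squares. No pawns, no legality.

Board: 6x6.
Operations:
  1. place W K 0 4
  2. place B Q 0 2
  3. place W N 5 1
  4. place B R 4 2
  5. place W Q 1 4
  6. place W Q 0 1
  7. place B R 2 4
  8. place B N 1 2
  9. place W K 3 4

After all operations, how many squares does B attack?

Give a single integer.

Answer: 24

Derivation:
Op 1: place WK@(0,4)
Op 2: place BQ@(0,2)
Op 3: place WN@(5,1)
Op 4: place BR@(4,2)
Op 5: place WQ@(1,4)
Op 6: place WQ@(0,1)
Op 7: place BR@(2,4)
Op 8: place BN@(1,2)
Op 9: place WK@(3,4)
Per-piece attacks for B:
  BQ@(0,2): attacks (0,3) (0,4) (0,1) (1,2) (1,3) (2,4) (1,1) (2,0) [ray(0,1) blocked at (0,4); ray(0,-1) blocked at (0,1); ray(1,0) blocked at (1,2); ray(1,1) blocked at (2,4)]
  BN@(1,2): attacks (2,4) (3,3) (0,4) (2,0) (3,1) (0,0)
  BR@(2,4): attacks (2,5) (2,3) (2,2) (2,1) (2,0) (3,4) (1,4) [ray(1,0) blocked at (3,4); ray(-1,0) blocked at (1,4)]
  BR@(4,2): attacks (4,3) (4,4) (4,5) (4,1) (4,0) (5,2) (3,2) (2,2) (1,2) [ray(-1,0) blocked at (1,2)]
Union (24 distinct): (0,0) (0,1) (0,3) (0,4) (1,1) (1,2) (1,3) (1,4) (2,0) (2,1) (2,2) (2,3) (2,4) (2,5) (3,1) (3,2) (3,3) (3,4) (4,0) (4,1) (4,3) (4,4) (4,5) (5,2)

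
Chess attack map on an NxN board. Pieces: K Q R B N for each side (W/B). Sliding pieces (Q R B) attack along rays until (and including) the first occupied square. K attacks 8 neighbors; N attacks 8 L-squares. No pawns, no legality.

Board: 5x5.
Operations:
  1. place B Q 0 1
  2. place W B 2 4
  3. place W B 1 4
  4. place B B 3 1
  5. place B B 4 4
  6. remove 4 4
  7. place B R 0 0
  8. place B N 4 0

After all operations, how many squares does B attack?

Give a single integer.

Op 1: place BQ@(0,1)
Op 2: place WB@(2,4)
Op 3: place WB@(1,4)
Op 4: place BB@(3,1)
Op 5: place BB@(4,4)
Op 6: remove (4,4)
Op 7: place BR@(0,0)
Op 8: place BN@(4,0)
Per-piece attacks for B:
  BR@(0,0): attacks (0,1) (1,0) (2,0) (3,0) (4,0) [ray(0,1) blocked at (0,1); ray(1,0) blocked at (4,0)]
  BQ@(0,1): attacks (0,2) (0,3) (0,4) (0,0) (1,1) (2,1) (3,1) (1,2) (2,3) (3,4) (1,0) [ray(0,-1) blocked at (0,0); ray(1,0) blocked at (3,1)]
  BB@(3,1): attacks (4,2) (4,0) (2,2) (1,3) (0,4) (2,0) [ray(1,-1) blocked at (4,0)]
  BN@(4,0): attacks (3,2) (2,1)
Union (19 distinct): (0,0) (0,1) (0,2) (0,3) (0,4) (1,0) (1,1) (1,2) (1,3) (2,0) (2,1) (2,2) (2,3) (3,0) (3,1) (3,2) (3,4) (4,0) (4,2)

Answer: 19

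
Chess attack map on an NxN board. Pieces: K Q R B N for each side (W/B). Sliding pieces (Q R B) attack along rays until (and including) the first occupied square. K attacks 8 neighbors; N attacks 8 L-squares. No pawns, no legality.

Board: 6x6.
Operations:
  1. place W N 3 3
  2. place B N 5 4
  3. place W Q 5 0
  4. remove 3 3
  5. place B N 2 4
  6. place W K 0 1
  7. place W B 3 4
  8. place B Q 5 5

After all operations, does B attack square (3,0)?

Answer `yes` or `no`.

Answer: no

Derivation:
Op 1: place WN@(3,3)
Op 2: place BN@(5,4)
Op 3: place WQ@(5,0)
Op 4: remove (3,3)
Op 5: place BN@(2,4)
Op 6: place WK@(0,1)
Op 7: place WB@(3,4)
Op 8: place BQ@(5,5)
Per-piece attacks for B:
  BN@(2,4): attacks (4,5) (0,5) (3,2) (4,3) (1,2) (0,3)
  BN@(5,4): attacks (3,5) (4,2) (3,3)
  BQ@(5,5): attacks (5,4) (4,5) (3,5) (2,5) (1,5) (0,5) (4,4) (3,3) (2,2) (1,1) (0,0) [ray(0,-1) blocked at (5,4)]
B attacks (3,0): no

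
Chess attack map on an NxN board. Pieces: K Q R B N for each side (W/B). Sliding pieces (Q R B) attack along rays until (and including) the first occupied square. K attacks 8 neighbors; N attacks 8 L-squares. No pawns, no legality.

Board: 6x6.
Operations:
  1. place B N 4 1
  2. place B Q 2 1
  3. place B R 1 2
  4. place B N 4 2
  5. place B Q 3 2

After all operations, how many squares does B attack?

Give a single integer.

Answer: 27

Derivation:
Op 1: place BN@(4,1)
Op 2: place BQ@(2,1)
Op 3: place BR@(1,2)
Op 4: place BN@(4,2)
Op 5: place BQ@(3,2)
Per-piece attacks for B:
  BR@(1,2): attacks (1,3) (1,4) (1,5) (1,1) (1,0) (2,2) (3,2) (0,2) [ray(1,0) blocked at (3,2)]
  BQ@(2,1): attacks (2,2) (2,3) (2,4) (2,5) (2,0) (3,1) (4,1) (1,1) (0,1) (3,2) (3,0) (1,2) (1,0) [ray(1,0) blocked at (4,1); ray(1,1) blocked at (3,2); ray(-1,1) blocked at (1,2)]
  BQ@(3,2): attacks (3,3) (3,4) (3,5) (3,1) (3,0) (4,2) (2,2) (1,2) (4,3) (5,4) (4,1) (2,3) (1,4) (0,5) (2,1) [ray(1,0) blocked at (4,2); ray(-1,0) blocked at (1,2); ray(1,-1) blocked at (4,1); ray(-1,-1) blocked at (2,1)]
  BN@(4,1): attacks (5,3) (3,3) (2,2) (2,0)
  BN@(4,2): attacks (5,4) (3,4) (2,3) (5,0) (3,0) (2,1)
Union (27 distinct): (0,1) (0,2) (0,5) (1,0) (1,1) (1,2) (1,3) (1,4) (1,5) (2,0) (2,1) (2,2) (2,3) (2,4) (2,5) (3,0) (3,1) (3,2) (3,3) (3,4) (3,5) (4,1) (4,2) (4,3) (5,0) (5,3) (5,4)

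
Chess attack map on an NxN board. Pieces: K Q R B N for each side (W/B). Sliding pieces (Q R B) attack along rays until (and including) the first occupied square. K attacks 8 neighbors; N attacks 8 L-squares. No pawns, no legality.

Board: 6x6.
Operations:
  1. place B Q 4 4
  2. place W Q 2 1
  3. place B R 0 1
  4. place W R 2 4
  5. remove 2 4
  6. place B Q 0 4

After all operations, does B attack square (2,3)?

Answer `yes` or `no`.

Op 1: place BQ@(4,4)
Op 2: place WQ@(2,1)
Op 3: place BR@(0,1)
Op 4: place WR@(2,4)
Op 5: remove (2,4)
Op 6: place BQ@(0,4)
Per-piece attacks for B:
  BR@(0,1): attacks (0,2) (0,3) (0,4) (0,0) (1,1) (2,1) [ray(0,1) blocked at (0,4); ray(1,0) blocked at (2,1)]
  BQ@(0,4): attacks (0,5) (0,3) (0,2) (0,1) (1,4) (2,4) (3,4) (4,4) (1,5) (1,3) (2,2) (3,1) (4,0) [ray(0,-1) blocked at (0,1); ray(1,0) blocked at (4,4)]
  BQ@(4,4): attacks (4,5) (4,3) (4,2) (4,1) (4,0) (5,4) (3,4) (2,4) (1,4) (0,4) (5,5) (5,3) (3,5) (3,3) (2,2) (1,1) (0,0) [ray(-1,0) blocked at (0,4)]
B attacks (2,3): no

Answer: no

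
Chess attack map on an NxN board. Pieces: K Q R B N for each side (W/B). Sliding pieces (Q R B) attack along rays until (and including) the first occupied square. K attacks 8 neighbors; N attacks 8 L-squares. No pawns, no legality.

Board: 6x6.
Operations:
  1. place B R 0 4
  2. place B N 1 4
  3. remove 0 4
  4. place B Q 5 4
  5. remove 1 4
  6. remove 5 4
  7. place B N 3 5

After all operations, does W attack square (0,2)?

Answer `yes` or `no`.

Answer: no

Derivation:
Op 1: place BR@(0,4)
Op 2: place BN@(1,4)
Op 3: remove (0,4)
Op 4: place BQ@(5,4)
Op 5: remove (1,4)
Op 6: remove (5,4)
Op 7: place BN@(3,5)
Per-piece attacks for W:
W attacks (0,2): no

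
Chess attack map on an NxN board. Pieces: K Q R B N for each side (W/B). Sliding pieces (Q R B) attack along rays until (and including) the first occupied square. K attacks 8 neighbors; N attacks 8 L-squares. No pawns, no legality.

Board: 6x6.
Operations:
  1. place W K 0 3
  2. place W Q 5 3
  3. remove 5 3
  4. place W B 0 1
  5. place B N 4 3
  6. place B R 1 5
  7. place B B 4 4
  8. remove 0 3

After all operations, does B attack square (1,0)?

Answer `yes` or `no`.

Op 1: place WK@(0,3)
Op 2: place WQ@(5,3)
Op 3: remove (5,3)
Op 4: place WB@(0,1)
Op 5: place BN@(4,3)
Op 6: place BR@(1,5)
Op 7: place BB@(4,4)
Op 8: remove (0,3)
Per-piece attacks for B:
  BR@(1,5): attacks (1,4) (1,3) (1,2) (1,1) (1,0) (2,5) (3,5) (4,5) (5,5) (0,5)
  BN@(4,3): attacks (5,5) (3,5) (2,4) (5,1) (3,1) (2,2)
  BB@(4,4): attacks (5,5) (5,3) (3,5) (3,3) (2,2) (1,1) (0,0)
B attacks (1,0): yes

Answer: yes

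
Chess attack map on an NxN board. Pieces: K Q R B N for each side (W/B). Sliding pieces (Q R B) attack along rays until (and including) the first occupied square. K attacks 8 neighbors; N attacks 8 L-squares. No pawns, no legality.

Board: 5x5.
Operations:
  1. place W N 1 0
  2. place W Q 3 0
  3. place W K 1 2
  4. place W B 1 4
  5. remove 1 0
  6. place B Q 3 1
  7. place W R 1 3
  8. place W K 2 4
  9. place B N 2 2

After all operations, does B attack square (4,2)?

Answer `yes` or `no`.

Op 1: place WN@(1,0)
Op 2: place WQ@(3,0)
Op 3: place WK@(1,2)
Op 4: place WB@(1,4)
Op 5: remove (1,0)
Op 6: place BQ@(3,1)
Op 7: place WR@(1,3)
Op 8: place WK@(2,4)
Op 9: place BN@(2,2)
Per-piece attacks for B:
  BN@(2,2): attacks (3,4) (4,3) (1,4) (0,3) (3,0) (4,1) (1,0) (0,1)
  BQ@(3,1): attacks (3,2) (3,3) (3,4) (3,0) (4,1) (2,1) (1,1) (0,1) (4,2) (4,0) (2,2) (2,0) [ray(0,-1) blocked at (3,0); ray(-1,1) blocked at (2,2)]
B attacks (4,2): yes

Answer: yes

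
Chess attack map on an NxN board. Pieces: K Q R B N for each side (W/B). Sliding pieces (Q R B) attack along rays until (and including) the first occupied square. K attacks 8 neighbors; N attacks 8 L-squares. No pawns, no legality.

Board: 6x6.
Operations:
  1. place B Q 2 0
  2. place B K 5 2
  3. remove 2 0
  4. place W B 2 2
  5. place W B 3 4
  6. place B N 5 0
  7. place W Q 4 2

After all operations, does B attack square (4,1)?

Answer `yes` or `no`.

Op 1: place BQ@(2,0)
Op 2: place BK@(5,2)
Op 3: remove (2,0)
Op 4: place WB@(2,2)
Op 5: place WB@(3,4)
Op 6: place BN@(5,0)
Op 7: place WQ@(4,2)
Per-piece attacks for B:
  BN@(5,0): attacks (4,2) (3,1)
  BK@(5,2): attacks (5,3) (5,1) (4,2) (4,3) (4,1)
B attacks (4,1): yes

Answer: yes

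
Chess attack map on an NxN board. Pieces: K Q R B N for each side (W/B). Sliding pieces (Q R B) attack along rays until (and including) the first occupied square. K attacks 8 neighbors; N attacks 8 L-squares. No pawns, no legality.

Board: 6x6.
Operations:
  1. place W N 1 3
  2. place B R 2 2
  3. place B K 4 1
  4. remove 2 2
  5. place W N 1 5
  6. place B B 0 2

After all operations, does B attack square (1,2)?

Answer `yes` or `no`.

Op 1: place WN@(1,3)
Op 2: place BR@(2,2)
Op 3: place BK@(4,1)
Op 4: remove (2,2)
Op 5: place WN@(1,5)
Op 6: place BB@(0,2)
Per-piece attacks for B:
  BB@(0,2): attacks (1,3) (1,1) (2,0) [ray(1,1) blocked at (1,3)]
  BK@(4,1): attacks (4,2) (4,0) (5,1) (3,1) (5,2) (5,0) (3,2) (3,0)
B attacks (1,2): no

Answer: no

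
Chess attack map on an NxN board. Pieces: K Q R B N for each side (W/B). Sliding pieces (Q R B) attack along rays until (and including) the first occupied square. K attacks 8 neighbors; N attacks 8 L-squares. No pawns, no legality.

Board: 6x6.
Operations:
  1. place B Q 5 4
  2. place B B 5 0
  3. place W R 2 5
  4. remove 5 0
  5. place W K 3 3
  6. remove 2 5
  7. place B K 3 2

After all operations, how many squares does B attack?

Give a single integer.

Answer: 20

Derivation:
Op 1: place BQ@(5,4)
Op 2: place BB@(5,0)
Op 3: place WR@(2,5)
Op 4: remove (5,0)
Op 5: place WK@(3,3)
Op 6: remove (2,5)
Op 7: place BK@(3,2)
Per-piece attacks for B:
  BK@(3,2): attacks (3,3) (3,1) (4,2) (2,2) (4,3) (4,1) (2,3) (2,1)
  BQ@(5,4): attacks (5,5) (5,3) (5,2) (5,1) (5,0) (4,4) (3,4) (2,4) (1,4) (0,4) (4,5) (4,3) (3,2) [ray(-1,-1) blocked at (3,2)]
Union (20 distinct): (0,4) (1,4) (2,1) (2,2) (2,3) (2,4) (3,1) (3,2) (3,3) (3,4) (4,1) (4,2) (4,3) (4,4) (4,5) (5,0) (5,1) (5,2) (5,3) (5,5)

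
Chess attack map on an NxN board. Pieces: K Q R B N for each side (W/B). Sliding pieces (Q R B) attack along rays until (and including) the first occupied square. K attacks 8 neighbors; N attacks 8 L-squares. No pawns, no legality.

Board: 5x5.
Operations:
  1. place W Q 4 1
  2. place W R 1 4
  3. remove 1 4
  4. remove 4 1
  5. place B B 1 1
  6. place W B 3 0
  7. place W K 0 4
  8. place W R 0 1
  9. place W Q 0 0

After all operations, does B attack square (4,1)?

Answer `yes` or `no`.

Answer: no

Derivation:
Op 1: place WQ@(4,1)
Op 2: place WR@(1,4)
Op 3: remove (1,4)
Op 4: remove (4,1)
Op 5: place BB@(1,1)
Op 6: place WB@(3,0)
Op 7: place WK@(0,4)
Op 8: place WR@(0,1)
Op 9: place WQ@(0,0)
Per-piece attacks for B:
  BB@(1,1): attacks (2,2) (3,3) (4,4) (2,0) (0,2) (0,0) [ray(-1,-1) blocked at (0,0)]
B attacks (4,1): no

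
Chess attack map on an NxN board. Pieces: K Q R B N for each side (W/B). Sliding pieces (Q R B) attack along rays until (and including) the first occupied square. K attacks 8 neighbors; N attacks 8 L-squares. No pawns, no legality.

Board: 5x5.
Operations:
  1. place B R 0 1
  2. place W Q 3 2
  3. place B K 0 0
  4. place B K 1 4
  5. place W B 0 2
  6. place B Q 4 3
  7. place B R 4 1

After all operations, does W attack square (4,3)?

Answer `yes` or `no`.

Op 1: place BR@(0,1)
Op 2: place WQ@(3,2)
Op 3: place BK@(0,0)
Op 4: place BK@(1,4)
Op 5: place WB@(0,2)
Op 6: place BQ@(4,3)
Op 7: place BR@(4,1)
Per-piece attacks for W:
  WB@(0,2): attacks (1,3) (2,4) (1,1) (2,0)
  WQ@(3,2): attacks (3,3) (3,4) (3,1) (3,0) (4,2) (2,2) (1,2) (0,2) (4,3) (4,1) (2,3) (1,4) (2,1) (1,0) [ray(-1,0) blocked at (0,2); ray(1,1) blocked at (4,3); ray(1,-1) blocked at (4,1); ray(-1,1) blocked at (1,4)]
W attacks (4,3): yes

Answer: yes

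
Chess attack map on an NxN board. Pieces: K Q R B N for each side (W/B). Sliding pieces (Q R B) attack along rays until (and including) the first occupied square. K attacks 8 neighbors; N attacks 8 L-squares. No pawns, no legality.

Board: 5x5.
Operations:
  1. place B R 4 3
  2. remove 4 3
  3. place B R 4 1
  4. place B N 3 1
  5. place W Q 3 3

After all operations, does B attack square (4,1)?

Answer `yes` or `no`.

Answer: no

Derivation:
Op 1: place BR@(4,3)
Op 2: remove (4,3)
Op 3: place BR@(4,1)
Op 4: place BN@(3,1)
Op 5: place WQ@(3,3)
Per-piece attacks for B:
  BN@(3,1): attacks (4,3) (2,3) (1,2) (1,0)
  BR@(4,1): attacks (4,2) (4,3) (4,4) (4,0) (3,1) [ray(-1,0) blocked at (3,1)]
B attacks (4,1): no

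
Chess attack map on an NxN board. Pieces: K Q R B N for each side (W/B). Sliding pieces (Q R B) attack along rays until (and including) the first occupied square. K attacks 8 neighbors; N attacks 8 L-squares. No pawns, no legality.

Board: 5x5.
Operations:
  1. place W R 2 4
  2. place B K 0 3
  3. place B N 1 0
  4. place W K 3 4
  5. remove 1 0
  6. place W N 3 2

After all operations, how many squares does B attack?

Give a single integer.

Op 1: place WR@(2,4)
Op 2: place BK@(0,3)
Op 3: place BN@(1,0)
Op 4: place WK@(3,4)
Op 5: remove (1,0)
Op 6: place WN@(3,2)
Per-piece attacks for B:
  BK@(0,3): attacks (0,4) (0,2) (1,3) (1,4) (1,2)
Union (5 distinct): (0,2) (0,4) (1,2) (1,3) (1,4)

Answer: 5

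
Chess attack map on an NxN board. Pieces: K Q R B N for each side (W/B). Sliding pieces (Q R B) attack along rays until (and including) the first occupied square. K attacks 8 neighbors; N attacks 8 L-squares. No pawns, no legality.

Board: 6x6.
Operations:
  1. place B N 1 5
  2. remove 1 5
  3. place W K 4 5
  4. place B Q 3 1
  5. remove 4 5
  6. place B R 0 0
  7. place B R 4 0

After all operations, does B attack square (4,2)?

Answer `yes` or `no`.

Op 1: place BN@(1,5)
Op 2: remove (1,5)
Op 3: place WK@(4,5)
Op 4: place BQ@(3,1)
Op 5: remove (4,5)
Op 6: place BR@(0,0)
Op 7: place BR@(4,0)
Per-piece attacks for B:
  BR@(0,0): attacks (0,1) (0,2) (0,3) (0,4) (0,5) (1,0) (2,0) (3,0) (4,0) [ray(1,0) blocked at (4,0)]
  BQ@(3,1): attacks (3,2) (3,3) (3,4) (3,5) (3,0) (4,1) (5,1) (2,1) (1,1) (0,1) (4,2) (5,3) (4,0) (2,2) (1,3) (0,4) (2,0) [ray(1,-1) blocked at (4,0)]
  BR@(4,0): attacks (4,1) (4,2) (4,3) (4,4) (4,5) (5,0) (3,0) (2,0) (1,0) (0,0) [ray(-1,0) blocked at (0,0)]
B attacks (4,2): yes

Answer: yes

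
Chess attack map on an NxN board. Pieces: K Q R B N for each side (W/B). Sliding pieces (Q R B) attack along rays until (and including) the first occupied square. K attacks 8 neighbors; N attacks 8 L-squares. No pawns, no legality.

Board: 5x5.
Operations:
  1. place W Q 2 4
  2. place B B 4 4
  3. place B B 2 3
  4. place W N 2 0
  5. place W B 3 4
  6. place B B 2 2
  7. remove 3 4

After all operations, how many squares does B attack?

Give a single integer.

Op 1: place WQ@(2,4)
Op 2: place BB@(4,4)
Op 3: place BB@(2,3)
Op 4: place WN@(2,0)
Op 5: place WB@(3,4)
Op 6: place BB@(2,2)
Op 7: remove (3,4)
Per-piece attacks for B:
  BB@(2,2): attacks (3,3) (4,4) (3,1) (4,0) (1,3) (0,4) (1,1) (0,0) [ray(1,1) blocked at (4,4)]
  BB@(2,3): attacks (3,4) (3,2) (4,1) (1,4) (1,2) (0,1)
  BB@(4,4): attacks (3,3) (2,2) [ray(-1,-1) blocked at (2,2)]
Union (15 distinct): (0,0) (0,1) (0,4) (1,1) (1,2) (1,3) (1,4) (2,2) (3,1) (3,2) (3,3) (3,4) (4,0) (4,1) (4,4)

Answer: 15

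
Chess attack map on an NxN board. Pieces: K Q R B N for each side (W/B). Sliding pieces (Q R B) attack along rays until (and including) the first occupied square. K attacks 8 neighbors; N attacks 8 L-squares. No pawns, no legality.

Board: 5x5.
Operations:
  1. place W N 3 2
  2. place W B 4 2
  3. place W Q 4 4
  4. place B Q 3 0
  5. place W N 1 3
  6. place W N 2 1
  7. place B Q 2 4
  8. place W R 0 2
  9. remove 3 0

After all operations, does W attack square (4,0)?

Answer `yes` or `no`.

Answer: yes

Derivation:
Op 1: place WN@(3,2)
Op 2: place WB@(4,2)
Op 3: place WQ@(4,4)
Op 4: place BQ@(3,0)
Op 5: place WN@(1,3)
Op 6: place WN@(2,1)
Op 7: place BQ@(2,4)
Op 8: place WR@(0,2)
Op 9: remove (3,0)
Per-piece attacks for W:
  WR@(0,2): attacks (0,3) (0,4) (0,1) (0,0) (1,2) (2,2) (3,2) [ray(1,0) blocked at (3,2)]
  WN@(1,3): attacks (3,4) (2,1) (3,2) (0,1)
  WN@(2,1): attacks (3,3) (4,2) (1,3) (0,2) (4,0) (0,0)
  WN@(3,2): attacks (4,4) (2,4) (1,3) (4,0) (2,0) (1,1)
  WB@(4,2): attacks (3,3) (2,4) (3,1) (2,0) [ray(-1,1) blocked at (2,4)]
  WQ@(4,4): attacks (4,3) (4,2) (3,4) (2,4) (3,3) (2,2) (1,1) (0,0) [ray(0,-1) blocked at (4,2); ray(-1,0) blocked at (2,4)]
W attacks (4,0): yes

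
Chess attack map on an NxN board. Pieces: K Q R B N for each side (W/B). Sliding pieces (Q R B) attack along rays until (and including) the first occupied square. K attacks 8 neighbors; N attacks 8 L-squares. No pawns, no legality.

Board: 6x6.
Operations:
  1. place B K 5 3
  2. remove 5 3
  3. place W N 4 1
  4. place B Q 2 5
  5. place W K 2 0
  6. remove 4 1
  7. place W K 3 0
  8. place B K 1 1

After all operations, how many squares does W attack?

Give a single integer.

Op 1: place BK@(5,3)
Op 2: remove (5,3)
Op 3: place WN@(4,1)
Op 4: place BQ@(2,5)
Op 5: place WK@(2,0)
Op 6: remove (4,1)
Op 7: place WK@(3,0)
Op 8: place BK@(1,1)
Per-piece attacks for W:
  WK@(2,0): attacks (2,1) (3,0) (1,0) (3,1) (1,1)
  WK@(3,0): attacks (3,1) (4,0) (2,0) (4,1) (2,1)
Union (8 distinct): (1,0) (1,1) (2,0) (2,1) (3,0) (3,1) (4,0) (4,1)

Answer: 8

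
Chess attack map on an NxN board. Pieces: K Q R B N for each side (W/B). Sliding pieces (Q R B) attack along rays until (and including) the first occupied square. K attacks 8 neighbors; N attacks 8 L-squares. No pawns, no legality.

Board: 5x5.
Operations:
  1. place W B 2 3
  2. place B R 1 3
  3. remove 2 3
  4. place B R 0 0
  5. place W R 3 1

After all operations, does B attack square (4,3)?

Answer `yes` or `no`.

Answer: yes

Derivation:
Op 1: place WB@(2,3)
Op 2: place BR@(1,3)
Op 3: remove (2,3)
Op 4: place BR@(0,0)
Op 5: place WR@(3,1)
Per-piece attacks for B:
  BR@(0,0): attacks (0,1) (0,2) (0,3) (0,4) (1,0) (2,0) (3,0) (4,0)
  BR@(1,3): attacks (1,4) (1,2) (1,1) (1,0) (2,3) (3,3) (4,3) (0,3)
B attacks (4,3): yes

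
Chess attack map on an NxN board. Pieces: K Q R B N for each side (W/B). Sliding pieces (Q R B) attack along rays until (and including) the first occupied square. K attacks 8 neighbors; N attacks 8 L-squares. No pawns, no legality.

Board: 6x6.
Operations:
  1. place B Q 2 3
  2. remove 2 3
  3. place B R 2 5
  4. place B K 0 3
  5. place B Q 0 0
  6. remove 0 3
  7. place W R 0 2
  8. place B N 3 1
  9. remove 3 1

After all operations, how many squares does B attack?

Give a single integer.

Op 1: place BQ@(2,3)
Op 2: remove (2,3)
Op 3: place BR@(2,5)
Op 4: place BK@(0,3)
Op 5: place BQ@(0,0)
Op 6: remove (0,3)
Op 7: place WR@(0,2)
Op 8: place BN@(3,1)
Op 9: remove (3,1)
Per-piece attacks for B:
  BQ@(0,0): attacks (0,1) (0,2) (1,0) (2,0) (3,0) (4,0) (5,0) (1,1) (2,2) (3,3) (4,4) (5,5) [ray(0,1) blocked at (0,2)]
  BR@(2,5): attacks (2,4) (2,3) (2,2) (2,1) (2,0) (3,5) (4,5) (5,5) (1,5) (0,5)
Union (19 distinct): (0,1) (0,2) (0,5) (1,0) (1,1) (1,5) (2,0) (2,1) (2,2) (2,3) (2,4) (3,0) (3,3) (3,5) (4,0) (4,4) (4,5) (5,0) (5,5)

Answer: 19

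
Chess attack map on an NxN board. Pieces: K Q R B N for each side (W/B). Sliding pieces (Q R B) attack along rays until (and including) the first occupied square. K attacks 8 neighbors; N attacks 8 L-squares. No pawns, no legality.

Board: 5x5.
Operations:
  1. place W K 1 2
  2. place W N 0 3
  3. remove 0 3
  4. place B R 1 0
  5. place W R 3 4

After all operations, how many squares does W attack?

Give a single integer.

Answer: 16

Derivation:
Op 1: place WK@(1,2)
Op 2: place WN@(0,3)
Op 3: remove (0,3)
Op 4: place BR@(1,0)
Op 5: place WR@(3,4)
Per-piece attacks for W:
  WK@(1,2): attacks (1,3) (1,1) (2,2) (0,2) (2,3) (2,1) (0,3) (0,1)
  WR@(3,4): attacks (3,3) (3,2) (3,1) (3,0) (4,4) (2,4) (1,4) (0,4)
Union (16 distinct): (0,1) (0,2) (0,3) (0,4) (1,1) (1,3) (1,4) (2,1) (2,2) (2,3) (2,4) (3,0) (3,1) (3,2) (3,3) (4,4)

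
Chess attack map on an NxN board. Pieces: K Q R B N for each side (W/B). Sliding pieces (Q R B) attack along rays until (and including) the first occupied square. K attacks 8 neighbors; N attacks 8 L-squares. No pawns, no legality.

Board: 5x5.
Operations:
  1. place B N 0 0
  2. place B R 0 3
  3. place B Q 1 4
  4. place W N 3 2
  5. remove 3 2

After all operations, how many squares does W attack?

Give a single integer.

Op 1: place BN@(0,0)
Op 2: place BR@(0,3)
Op 3: place BQ@(1,4)
Op 4: place WN@(3,2)
Op 5: remove (3,2)
Per-piece attacks for W:
Union (0 distinct): (none)

Answer: 0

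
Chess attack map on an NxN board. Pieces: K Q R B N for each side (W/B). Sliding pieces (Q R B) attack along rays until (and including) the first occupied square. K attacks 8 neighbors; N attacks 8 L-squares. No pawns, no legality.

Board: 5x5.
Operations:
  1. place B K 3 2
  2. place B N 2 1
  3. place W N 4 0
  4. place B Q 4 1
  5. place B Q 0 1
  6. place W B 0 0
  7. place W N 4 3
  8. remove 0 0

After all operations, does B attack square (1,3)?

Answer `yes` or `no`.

Answer: yes

Derivation:
Op 1: place BK@(3,2)
Op 2: place BN@(2,1)
Op 3: place WN@(4,0)
Op 4: place BQ@(4,1)
Op 5: place BQ@(0,1)
Op 6: place WB@(0,0)
Op 7: place WN@(4,3)
Op 8: remove (0,0)
Per-piece attacks for B:
  BQ@(0,1): attacks (0,2) (0,3) (0,4) (0,0) (1,1) (2,1) (1,2) (2,3) (3,4) (1,0) [ray(1,0) blocked at (2,1)]
  BN@(2,1): attacks (3,3) (4,2) (1,3) (0,2) (4,0) (0,0)
  BK@(3,2): attacks (3,3) (3,1) (4,2) (2,2) (4,3) (4,1) (2,3) (2,1)
  BQ@(4,1): attacks (4,2) (4,3) (4,0) (3,1) (2,1) (3,2) (3,0) [ray(0,1) blocked at (4,3); ray(0,-1) blocked at (4,0); ray(-1,0) blocked at (2,1); ray(-1,1) blocked at (3,2)]
B attacks (1,3): yes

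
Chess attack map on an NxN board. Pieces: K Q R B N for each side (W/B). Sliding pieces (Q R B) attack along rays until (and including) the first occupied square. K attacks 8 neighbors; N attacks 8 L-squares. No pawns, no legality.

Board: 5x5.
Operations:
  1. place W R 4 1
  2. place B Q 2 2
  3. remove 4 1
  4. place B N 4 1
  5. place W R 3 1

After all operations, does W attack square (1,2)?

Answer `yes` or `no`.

Op 1: place WR@(4,1)
Op 2: place BQ@(2,2)
Op 3: remove (4,1)
Op 4: place BN@(4,1)
Op 5: place WR@(3,1)
Per-piece attacks for W:
  WR@(3,1): attacks (3,2) (3,3) (3,4) (3,0) (4,1) (2,1) (1,1) (0,1) [ray(1,0) blocked at (4,1)]
W attacks (1,2): no

Answer: no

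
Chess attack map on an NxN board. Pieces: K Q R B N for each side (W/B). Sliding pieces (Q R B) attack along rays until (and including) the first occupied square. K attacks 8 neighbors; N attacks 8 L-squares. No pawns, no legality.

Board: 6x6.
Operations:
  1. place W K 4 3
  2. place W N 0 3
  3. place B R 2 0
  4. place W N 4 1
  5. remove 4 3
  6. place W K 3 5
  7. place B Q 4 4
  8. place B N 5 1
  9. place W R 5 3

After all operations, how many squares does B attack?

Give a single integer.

Op 1: place WK@(4,3)
Op 2: place WN@(0,3)
Op 3: place BR@(2,0)
Op 4: place WN@(4,1)
Op 5: remove (4,3)
Op 6: place WK@(3,5)
Op 7: place BQ@(4,4)
Op 8: place BN@(5,1)
Op 9: place WR@(5,3)
Per-piece attacks for B:
  BR@(2,0): attacks (2,1) (2,2) (2,3) (2,4) (2,5) (3,0) (4,0) (5,0) (1,0) (0,0)
  BQ@(4,4): attacks (4,5) (4,3) (4,2) (4,1) (5,4) (3,4) (2,4) (1,4) (0,4) (5,5) (5,3) (3,5) (3,3) (2,2) (1,1) (0,0) [ray(0,-1) blocked at (4,1); ray(1,-1) blocked at (5,3); ray(-1,1) blocked at (3,5)]
  BN@(5,1): attacks (4,3) (3,2) (3,0)
Union (24 distinct): (0,0) (0,4) (1,0) (1,1) (1,4) (2,1) (2,2) (2,3) (2,4) (2,5) (3,0) (3,2) (3,3) (3,4) (3,5) (4,0) (4,1) (4,2) (4,3) (4,5) (5,0) (5,3) (5,4) (5,5)

Answer: 24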